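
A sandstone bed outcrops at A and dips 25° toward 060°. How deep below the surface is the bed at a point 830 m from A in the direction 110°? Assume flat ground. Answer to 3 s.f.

249 m

The hole lies 50° from the dip direction, so the down-dip offset is 830 × cos 50° = 533.51 m.
Depth = down-dip offset × tan(dip) = 533.51 × tan 25° = 533.51 × 0.4663
Depth = 248.78 m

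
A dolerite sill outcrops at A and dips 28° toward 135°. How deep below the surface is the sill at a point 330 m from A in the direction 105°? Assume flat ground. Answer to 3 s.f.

152 m

The hole lies 30° from the dip direction, so the down-dip offset is 330 × cos 30° = 285.79 m.
Depth = down-dip offset × tan(dip) = 285.79 × tan 28° = 285.79 × 0.5317
Depth = 151.96 m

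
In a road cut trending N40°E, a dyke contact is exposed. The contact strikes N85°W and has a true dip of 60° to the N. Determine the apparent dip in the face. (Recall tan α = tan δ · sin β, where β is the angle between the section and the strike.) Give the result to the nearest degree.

55°

The strike is N85°W and the section trends N40°E; the acute angle between them is β = 55°.
tan(apparent dip) = tan 60° · sin 55° = 1.4188
α = arctan(1.4188) = 54.82°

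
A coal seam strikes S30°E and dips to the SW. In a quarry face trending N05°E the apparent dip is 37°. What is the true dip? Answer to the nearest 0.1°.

52.7°

The section is 35° from the strike.
tan δ = tan α / sin β = tan 37° / sin 35° = 0.7536 / 0.5736 = 1.3138
true dip = arctan 1.3138 = 52.72°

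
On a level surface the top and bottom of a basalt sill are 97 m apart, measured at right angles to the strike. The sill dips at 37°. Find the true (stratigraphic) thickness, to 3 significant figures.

True thickness t = w · sin(dip) = 97 × sin 37°
t = 97 × 0.6018 = 58.376 m

58.4 m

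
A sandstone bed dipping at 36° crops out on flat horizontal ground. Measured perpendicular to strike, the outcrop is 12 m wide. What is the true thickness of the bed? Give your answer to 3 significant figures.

7.05 m

True thickness t = w · sin(dip) = 12 × sin 36°
t = 12 × 0.5878 = 7.053 m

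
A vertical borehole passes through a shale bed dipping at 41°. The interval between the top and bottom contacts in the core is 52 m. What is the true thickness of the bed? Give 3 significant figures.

39.2 m

True thickness t = h · cos(dip) = 52 × cos 41°
t = 52 × 0.7547 = 39.245 m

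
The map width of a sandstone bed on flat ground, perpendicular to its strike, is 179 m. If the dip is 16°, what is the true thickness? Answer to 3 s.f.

49.3 m

True thickness t = w · sin(dip) = 179 × sin 16°
t = 179 × 0.2756 = 49.339 m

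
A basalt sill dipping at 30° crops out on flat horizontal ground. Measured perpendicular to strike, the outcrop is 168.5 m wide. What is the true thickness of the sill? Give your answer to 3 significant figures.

True thickness t = w · sin(dip) = 168.5 × sin 30°
t = 168.5 × 0.5000 = 84.250 m

84.2 m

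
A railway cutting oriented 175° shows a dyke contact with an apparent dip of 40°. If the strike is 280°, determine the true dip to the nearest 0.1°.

β = acute angle between strike 280° and section 175° = 75°.
tan δ = tan α / sin β = tan 40° / sin 75° = 0.8391 / 0.9659 = 0.8687
δ = arctan(0.8687) = 40.98°

41.0°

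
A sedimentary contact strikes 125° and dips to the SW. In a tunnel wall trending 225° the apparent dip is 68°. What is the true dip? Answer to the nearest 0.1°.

β = acute angle between strike 125° and section 225° = 80°.
tan(true dip) = tan 68° / sin 80° = 2.5133
true dip = arctan 2.5133 = 68.30°

68.3°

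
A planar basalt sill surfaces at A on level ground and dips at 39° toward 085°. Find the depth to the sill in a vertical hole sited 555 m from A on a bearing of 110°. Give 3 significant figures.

407 m

The hole lies 25° from the dip direction, so the down-dip offset is 555 × cos 25° = 503.00 m.
Depth = down-dip offset × tan(dip) = 503.00 × tan 39° = 503.00 × 0.8098
Depth = 407.32 m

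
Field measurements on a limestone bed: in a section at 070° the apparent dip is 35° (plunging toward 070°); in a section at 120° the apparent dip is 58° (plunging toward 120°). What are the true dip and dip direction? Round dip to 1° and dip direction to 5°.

true dip 59°, dip direction 135°

Each apparent-dip line lies in the plane. As unit vectors (x east, y north, z up), v₁ plunges 35°→070° and v₂ plunges 58°→120°.
The plane normal is n = v₁ × v₂ ∝ (0.390, -0.390, 0.333).
True dip = arccos(n_z / |n|) = arccos(0.5167) = 58.9°.
Dip direction = atan2(0.390, -0.390) = 135° (azimuth of n's horizontal projection).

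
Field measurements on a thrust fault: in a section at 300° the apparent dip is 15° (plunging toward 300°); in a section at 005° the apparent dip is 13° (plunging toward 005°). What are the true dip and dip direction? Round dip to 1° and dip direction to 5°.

true dip 17°, dip direction 325°

Each apparent-dip line lies in the plane. As unit vectors (x east, y north, z up), v₁ plunges 15°→300° and v₂ plunges 13°→005°.
The plane normal is n = v₁ × v₂ ∝ (-0.143, 0.210, 0.853).
True dip = arccos(n_z / |n|) = arccos(0.9584) = 16.6°.
Dip direction = atan2(-0.143, 0.210) = 326° (azimuth of n's horizontal projection).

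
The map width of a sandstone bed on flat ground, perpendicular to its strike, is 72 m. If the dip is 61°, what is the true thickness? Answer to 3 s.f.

True thickness t = w · sin(dip) = 72 × sin 61°
t = 72 × 0.8746 = 62.973 m

63.0 m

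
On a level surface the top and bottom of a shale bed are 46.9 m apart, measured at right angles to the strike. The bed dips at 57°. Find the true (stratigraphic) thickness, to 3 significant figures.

True thickness t = w · sin(dip) = 46.9 × sin 57°
t = 46.9 × 0.8387 = 39.334 m

39.3 m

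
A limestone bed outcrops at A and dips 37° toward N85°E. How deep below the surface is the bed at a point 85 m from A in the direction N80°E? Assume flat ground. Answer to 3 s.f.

The hole lies 5° from the dip direction, so the down-dip offset is 85 × cos 5° = 84.68 m.
Depth = down-dip offset × tan(dip) = 84.68 × tan 37° = 84.68 × 0.7536
Depth = 63.81 m

63.8 m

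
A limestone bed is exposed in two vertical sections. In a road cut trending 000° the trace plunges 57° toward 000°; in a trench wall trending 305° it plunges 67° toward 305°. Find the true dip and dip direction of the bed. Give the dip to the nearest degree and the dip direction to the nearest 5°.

Represent each trace as a vector plunging at its apparent dip toward its trend (east-north-up frame): v₁ = (0.000, 0.545, -0.839), v₂ = (-0.320, 0.224, -0.921).
Cross product v₁ × v₂ gives the pole to the plane: n ∝ (-0.313, 0.268, 0.174).
True dip = arccos(n_z / |n|) = arccos(0.3892) = 67.1°.
Dip direction = azimuth of (n_x, n_y) = atan2(-0.313, 0.268) = 311°.

true dip 67°, dip direction 310°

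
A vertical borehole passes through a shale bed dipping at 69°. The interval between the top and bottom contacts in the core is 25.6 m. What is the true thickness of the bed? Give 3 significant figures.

True thickness t = h · cos(dip) = 25.6 × cos 69°
t = 25.6 × 0.3584 = 9.174 m

9.17 m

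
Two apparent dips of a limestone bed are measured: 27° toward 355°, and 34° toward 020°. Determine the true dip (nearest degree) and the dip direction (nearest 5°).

true dip 36°, dip direction 040°

Each apparent-dip line lies in the plane. As unit vectors (x east, y north, z up), v₁ plunges 27°→355° and v₂ plunges 34°→020°.
The plane normal is n = v₁ × v₂ ∝ (0.143, 0.172, 0.312).
tan δ = √(n_x²+n_y²)/n_z = 0.224/0.312, so δ = 35.6°.
The horizontal component of n points toward azimuth atan2(n_x, n_y) = 40°, the dip direction.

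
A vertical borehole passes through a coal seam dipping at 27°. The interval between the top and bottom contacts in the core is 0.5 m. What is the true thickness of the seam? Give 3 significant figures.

True thickness t = h · cos(dip) = 0.5 × cos 27°
t = 0.5 × 0.8910 = 0.446 m

0.446 m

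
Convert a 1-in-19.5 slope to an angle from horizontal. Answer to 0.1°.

2.9°

tan θ = 1/19.5 = 0.0513
θ = arctan(0.0513) = 2.94°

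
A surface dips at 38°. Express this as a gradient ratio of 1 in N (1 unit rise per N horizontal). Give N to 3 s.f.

1 : N means tan θ = 1/N, so N = 1/tan 38° = 1/0.7813

1 in 1.28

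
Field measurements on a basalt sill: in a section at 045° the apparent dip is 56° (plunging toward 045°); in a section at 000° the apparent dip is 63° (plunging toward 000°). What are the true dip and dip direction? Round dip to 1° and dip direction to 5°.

true dip 63°, dip direction 005°

Each apparent-dip line lies in the plane. As unit vectors (x east, y north, z up), v₁ plunges 56°→045° and v₂ plunges 63°→000°.
Cross product v₁ × v₂ gives the pole to the plane: n ∝ (0.024, 0.352, 0.180).
tan δ = √(n_x²+n_y²)/n_z = 0.353/0.180, so δ = 63.1°.
The horizontal component of n points toward azimuth atan2(n_x, n_y) = 4°, the dip direction.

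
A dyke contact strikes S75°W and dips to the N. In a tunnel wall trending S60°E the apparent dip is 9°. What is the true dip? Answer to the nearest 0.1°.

β = acute angle between strike S75°W and section S60°E = 45°.
tan δ = tan α / sin β = tan 9° / sin 45° = 0.1584 / 0.7071 = 0.2240
true dip = arctan 0.2240 = 12.63°

12.6°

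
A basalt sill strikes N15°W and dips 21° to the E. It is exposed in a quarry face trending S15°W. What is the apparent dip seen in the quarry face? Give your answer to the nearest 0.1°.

The section lies 30° from the strike.
tan(apparent dip) = tan 21° · sin 30° = 0.1919
apparent dip = arctan 0.1919 = 10.86°

10.9°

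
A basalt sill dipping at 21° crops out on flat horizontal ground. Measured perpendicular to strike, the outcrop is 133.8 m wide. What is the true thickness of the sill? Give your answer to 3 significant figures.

47.9 m

True thickness t = w · sin(dip) = 133.8 × sin 21°
t = 133.8 × 0.3584 = 47.950 m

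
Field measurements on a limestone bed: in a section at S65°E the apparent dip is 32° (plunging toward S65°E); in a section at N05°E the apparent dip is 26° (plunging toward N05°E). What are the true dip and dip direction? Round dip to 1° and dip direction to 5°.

Represent each trace as a vector plunging at its apparent dip toward its trend (east-north-up frame): v₁ = (0.769, -0.358, -0.530), v₂ = (0.078, 0.895, -0.438).
n = v₁ × v₂ = (0.632, 0.295, 0.716) (taken with n_z > 0).
Dip δ = arctan(|n_h|/n_z) = arctan(0.697/0.716) = 44.2°.
Dip direction = atan2(0.632, 0.295) = 65° (azimuth of n's horizontal projection).

true dip 44°, dip direction 065°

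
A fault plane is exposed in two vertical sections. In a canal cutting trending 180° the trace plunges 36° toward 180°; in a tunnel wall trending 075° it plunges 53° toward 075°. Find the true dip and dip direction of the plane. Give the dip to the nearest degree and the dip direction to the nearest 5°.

true dip 60°, dip direction 115°

Each apparent-dip line lies in the plane. As unit vectors (x east, y north, z up), v₁ plunges 36°→180° and v₂ plunges 53°→075°.
Cross product v₁ × v₂ gives the pole to the plane: n ∝ (0.738, -0.342, 0.470).
tan δ = √(n_x²+n_y²)/n_z = 0.813/0.470, so δ = 60.0°.
The horizontal component of n points toward azimuth atan2(n_x, n_y) = 115°, the dip direction.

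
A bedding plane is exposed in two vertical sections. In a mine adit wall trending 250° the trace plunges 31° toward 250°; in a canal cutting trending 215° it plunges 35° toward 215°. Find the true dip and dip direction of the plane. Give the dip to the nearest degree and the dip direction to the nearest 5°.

true dip 35°, dip direction 220°

Represent each trace as a vector plunging at its apparent dip toward its trend (east-north-up frame): v₁ = (-0.805, -0.293, -0.515), v₂ = (-0.470, -0.671, -0.574).
Cross product v₁ × v₂ gives the pole to the plane: n ∝ (-0.177, -0.220, 0.403).
True dip = arccos(n_z / |n|) = arccos(0.8185) = 35.1°.
Dip direction = atan2(-0.177, -0.220) = 219° (azimuth of n's horizontal projection).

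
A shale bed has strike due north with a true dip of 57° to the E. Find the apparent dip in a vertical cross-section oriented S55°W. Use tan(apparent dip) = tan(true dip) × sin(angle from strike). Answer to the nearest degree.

52°

The strike is due north and the section trends S55°W; the acute angle between them is β = 55°.
tan α = tan 57° × sin 55° = 1.5399 × 0.8192 = 1.2614
apparent dip = arctan 1.2614 = 51.59°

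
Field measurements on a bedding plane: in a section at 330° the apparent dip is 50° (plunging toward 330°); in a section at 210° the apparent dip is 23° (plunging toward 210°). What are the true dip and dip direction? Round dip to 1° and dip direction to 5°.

The two traces are lines in the plane: v₁ = (sin 330°·cos 50°, cos 330°·cos 50°, −sin 50°), v₂ = (sin 210°·cos 23°, cos 210°·cos 23°, −sin 23°).
Cross product v₁ × v₂ gives the pole to the plane: n ∝ (-0.828, 0.227, 0.512).
tan δ = √(n_x²+n_y²)/n_z = 0.859/0.512, so δ = 59.2°.
Dip direction = azimuth of (n_x, n_y) = atan2(-0.828, 0.227) = 285°.

true dip 59°, dip direction 285°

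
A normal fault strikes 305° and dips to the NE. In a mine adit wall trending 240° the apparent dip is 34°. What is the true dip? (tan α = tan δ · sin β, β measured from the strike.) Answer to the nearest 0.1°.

36.7°

β = acute angle between strike 305° and section 240° = 65°.
tan(true dip) = tan 34° / sin 65° = 0.7442
true dip = arctan 0.7442 = 36.66°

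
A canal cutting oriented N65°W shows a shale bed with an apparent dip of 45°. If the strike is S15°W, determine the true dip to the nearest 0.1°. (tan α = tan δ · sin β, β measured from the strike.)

β = acute angle between strike S15°W and section N65°W = 80°.
tan δ = tan α / sin β = tan 45° / sin 80° = 1.0000 / 0.9848 = 1.0154
true dip = arctan 1.0154 = 45.44°

45.4°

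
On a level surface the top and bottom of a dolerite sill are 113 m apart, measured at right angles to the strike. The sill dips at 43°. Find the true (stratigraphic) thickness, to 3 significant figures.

77.1 m

True thickness t = w · sin(dip) = 113 × sin 43°
t = 113 × 0.6820 = 77.066 m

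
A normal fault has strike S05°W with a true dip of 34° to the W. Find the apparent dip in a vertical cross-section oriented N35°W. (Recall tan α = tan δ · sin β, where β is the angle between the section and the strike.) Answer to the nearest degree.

23°

Angle between strike (S05°W) and section (N35°W): β = 40°.
tan(apparent dip) = tan 34° · sin 40° = 0.4336
apparent dip = arctan 0.4336 = 23.44°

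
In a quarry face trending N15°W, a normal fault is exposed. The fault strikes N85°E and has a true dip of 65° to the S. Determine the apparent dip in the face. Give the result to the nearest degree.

65°

Angle between strike (N85°E) and section (N15°W): β = 80°.
tan α = tan 65° × sin 80° = 2.1445 × 0.9848 = 2.1119
apparent dip = arctan 2.1119 = 64.66°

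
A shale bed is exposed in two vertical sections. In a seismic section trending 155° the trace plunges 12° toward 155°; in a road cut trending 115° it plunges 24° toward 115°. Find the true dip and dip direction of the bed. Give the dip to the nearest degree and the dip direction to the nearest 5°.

The two traces are lines in the plane: v₁ = (sin 155°·cos 12°, cos 155°·cos 12°, −sin 12°), v₂ = (sin 115°·cos 24°, cos 115°·cos 24°, −sin 24°).
Cross product v₁ × v₂ gives the pole to the plane: n ∝ (0.280, -0.004, 0.574).
tan δ = √(n_x²+n_y²)/n_z = 0.280/0.574, so δ = 26.0°.
The horizontal component of n points toward azimuth atan2(n_x, n_y) = 91°, the dip direction.

true dip 26°, dip direction 090°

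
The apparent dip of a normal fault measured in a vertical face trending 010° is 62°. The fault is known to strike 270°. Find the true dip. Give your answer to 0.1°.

62.4°

The section is 80° from the strike.
tan(true dip) = tan 62° / sin 80° = 1.9097
true dip = arctan 1.9097 = 62.36°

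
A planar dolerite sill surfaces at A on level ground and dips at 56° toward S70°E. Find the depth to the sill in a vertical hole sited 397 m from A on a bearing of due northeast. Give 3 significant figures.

The hole lies 65° from the dip direction, so the down-dip offset is 397 × cos 65° = 167.78 m.
Depth = down-dip offset × tan(dip) = 167.78 × tan 56° = 167.78 × 1.4826
Depth = 248.74 m

249 m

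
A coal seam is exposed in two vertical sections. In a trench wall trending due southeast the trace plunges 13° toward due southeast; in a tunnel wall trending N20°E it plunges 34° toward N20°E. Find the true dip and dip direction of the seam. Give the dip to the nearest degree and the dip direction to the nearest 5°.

true dip 41°, dip direction 060°

Each apparent-dip line lies in the plane. As unit vectors (x east, y north, z up), v₁ plunges 13°→due southeast and v₂ plunges 34°→N20°E.
Cross product v₁ × v₂ gives the pole to the plane: n ∝ (0.561, 0.321, 0.732).
True dip = arccos(n_z / |n|) = arccos(0.7497) = 41.4°.
The horizontal component of n points toward azimuth atan2(n_x, n_y) = 60°, the dip direction.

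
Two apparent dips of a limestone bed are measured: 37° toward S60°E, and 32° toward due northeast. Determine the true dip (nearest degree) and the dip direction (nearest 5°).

Represent each trace as a vector plunging at its apparent dip toward its trend (east-north-up frame): v₁ = (0.692, -0.399, -0.602), v₂ = (0.600, 0.600, -0.530).
n = v₁ × v₂ = (0.572, 0.006, 0.654) (taken with n_z > 0).
Dip δ = arctan(|n_h|/n_z) = arctan(0.573/0.654) = 41.2°.
The horizontal component of n points toward azimuth atan2(n_x, n_y) = 89°, the dip direction.

true dip 41°, dip direction 090°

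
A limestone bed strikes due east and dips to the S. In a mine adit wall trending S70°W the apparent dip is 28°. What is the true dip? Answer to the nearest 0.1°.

57.2°

The section is 20° from the strike.
tan δ = tan α / sin β = tan 28° / sin 20° = 0.5317 / 0.3420 = 1.5546
true dip = arctan 1.5546 = 57.25°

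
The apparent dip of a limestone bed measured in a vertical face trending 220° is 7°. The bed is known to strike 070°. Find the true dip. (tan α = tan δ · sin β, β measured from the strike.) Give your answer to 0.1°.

13.8°

The section is 30° from the strike.
tan(true dip) = tan 7° / sin 30° = 0.2456
true dip = arctan 0.2456 = 13.80°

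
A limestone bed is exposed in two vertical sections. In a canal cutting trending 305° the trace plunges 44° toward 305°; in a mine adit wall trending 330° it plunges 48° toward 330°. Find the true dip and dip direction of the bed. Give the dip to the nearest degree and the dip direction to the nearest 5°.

The two traces are lines in the plane: v₁ = (sin 305°·cos 44°, cos 305°·cos 44°, −sin 44°), v₂ = (sin 330°·cos 48°, cos 330°·cos 48°, −sin 48°).
The plane normal is n = v₁ × v₂ ∝ (-0.096, 0.205, 0.203).
Dip δ = arctan(|n_h|/n_z) = arctan(0.227/0.203) = 48.1°.
Dip direction = atan2(-0.096, 0.205) = 335° (azimuth of n's horizontal projection).

true dip 48°, dip direction 335°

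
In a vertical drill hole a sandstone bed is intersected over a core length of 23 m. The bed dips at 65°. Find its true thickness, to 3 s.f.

True thickness t = h · cos(dip) = 23 × cos 65°
t = 23 × 0.4226 = 9.720 m

9.72 m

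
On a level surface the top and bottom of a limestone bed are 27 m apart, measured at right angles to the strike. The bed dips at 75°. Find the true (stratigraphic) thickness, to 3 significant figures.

True thickness t = w · sin(dip) = 27 × sin 75°
t = 27 × 0.9659 = 26.080 m

26.1 m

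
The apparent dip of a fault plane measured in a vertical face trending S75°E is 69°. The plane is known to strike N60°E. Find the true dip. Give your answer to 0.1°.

β = acute angle between strike N60°E and section S75°E = 45°.
tan(true dip) = tan 69° / sin 45° = 3.6842
δ = arctan(3.6842) = 74.81°

74.8°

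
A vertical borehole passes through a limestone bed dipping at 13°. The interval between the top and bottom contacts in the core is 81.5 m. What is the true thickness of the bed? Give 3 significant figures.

True thickness t = h · cos(dip) = 81.5 × cos 13°
t = 81.5 × 0.9744 = 79.411 m

79.4 m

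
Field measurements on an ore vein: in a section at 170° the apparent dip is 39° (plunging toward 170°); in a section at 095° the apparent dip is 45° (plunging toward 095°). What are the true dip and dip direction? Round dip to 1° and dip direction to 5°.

true dip 49°, dip direction 125°

Each apparent-dip line lies in the plane. As unit vectors (x east, y north, z up), v₁ plunges 39°→170° and v₂ plunges 45°→095°.
Cross product v₁ × v₂ gives the pole to the plane: n ∝ (0.502, -0.348, 0.531).
True dip = arccos(n_z / |n|) = arccos(0.6558) = 49.0°.
The horizontal component of n points toward azimuth atan2(n_x, n_y) = 125°, the dip direction.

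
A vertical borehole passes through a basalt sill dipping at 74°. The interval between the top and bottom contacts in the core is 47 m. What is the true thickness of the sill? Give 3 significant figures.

13.0 m

True thickness t = h · cos(dip) = 47 × cos 74°
t = 47 × 0.2756 = 12.955 m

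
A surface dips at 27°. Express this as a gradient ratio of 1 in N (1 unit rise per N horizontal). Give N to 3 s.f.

1 : N means tan θ = 1/N, so N = 1/tan 27° = 1/0.5095

1 in 1.96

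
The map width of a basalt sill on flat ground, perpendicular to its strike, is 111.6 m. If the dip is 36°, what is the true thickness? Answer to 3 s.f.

True thickness t = w · sin(dip) = 111.6 × sin 36°
t = 111.6 × 0.5878 = 65.597 m

65.6 m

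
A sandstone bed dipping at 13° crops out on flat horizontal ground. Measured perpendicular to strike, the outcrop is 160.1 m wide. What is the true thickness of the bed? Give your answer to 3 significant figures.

36.0 m

True thickness t = w · sin(dip) = 160.1 × sin 13°
t = 160.1 × 0.2250 = 36.015 m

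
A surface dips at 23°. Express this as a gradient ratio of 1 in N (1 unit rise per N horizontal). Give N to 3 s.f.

1 in 2.36

1 : N means tan θ = 1/N, so N = 1/tan 23° = 1/0.4245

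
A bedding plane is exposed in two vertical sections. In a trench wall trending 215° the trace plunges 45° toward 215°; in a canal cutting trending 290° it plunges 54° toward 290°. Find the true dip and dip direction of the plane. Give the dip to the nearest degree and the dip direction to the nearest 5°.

The two traces are lines in the plane: v₁ = (sin 215°·cos 45°, cos 215°·cos 45°, −sin 45°), v₂ = (sin 290°·cos 54°, cos 290°·cos 54°, −sin 54°).
The plane normal is n = v₁ × v₂ ∝ (-0.611, -0.062, 0.401).
True dip = arccos(n_z / |n|) = arccos(0.5473) = 56.8°.
Dip direction = atan2(-0.611, -0.062) = 264° (azimuth of n's horizontal projection).

true dip 57°, dip direction 265°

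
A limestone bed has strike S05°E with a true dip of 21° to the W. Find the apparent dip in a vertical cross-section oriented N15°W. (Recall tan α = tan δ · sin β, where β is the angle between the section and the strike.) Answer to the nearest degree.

The strike is S05°E and the section trends N15°W; the acute angle between them is β = 10°.
tan(apparent dip) = tan 21° · sin 10° = 0.0667
apparent dip = arctan 0.0667 = 3.81°

4°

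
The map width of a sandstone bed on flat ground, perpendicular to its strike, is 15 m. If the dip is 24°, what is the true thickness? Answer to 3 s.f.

6.10 m

True thickness t = w · sin(dip) = 15 × sin 24°
t = 15 × 0.4067 = 6.101 m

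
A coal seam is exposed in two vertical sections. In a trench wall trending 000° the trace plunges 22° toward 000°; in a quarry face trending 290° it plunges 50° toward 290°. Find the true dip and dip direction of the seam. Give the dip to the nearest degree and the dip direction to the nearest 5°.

true dip 50°, dip direction 290°

Represent each trace as a vector plunging at its apparent dip toward its trend (east-north-up frame): v₁ = (0.000, 0.927, -0.375), v₂ = (-0.604, 0.220, -0.766).
The plane normal is n = v₁ × v₂ ∝ (-0.628, 0.226, 0.560).
Dip δ = arctan(|n_h|/n_z) = arctan(0.667/0.560) = 50.0°.
Dip direction = azimuth of (n_x, n_y) = atan2(-0.628, 0.226) = 290°.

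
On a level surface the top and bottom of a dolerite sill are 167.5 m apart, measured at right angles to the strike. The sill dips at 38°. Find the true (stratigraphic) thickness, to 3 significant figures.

True thickness t = w · sin(dip) = 167.5 × sin 38°
t = 167.5 × 0.6157 = 103.123 m

103 m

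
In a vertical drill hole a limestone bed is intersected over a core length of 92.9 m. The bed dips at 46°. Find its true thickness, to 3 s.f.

True thickness t = h · cos(dip) = 92.9 × cos 46°
t = 92.9 × 0.6947 = 64.534 m

64.5 m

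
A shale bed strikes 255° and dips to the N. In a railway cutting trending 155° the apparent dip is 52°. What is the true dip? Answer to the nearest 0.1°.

The section is 80° from the strike.
tan δ = tan α / sin β = tan 52° / sin 80° = 1.2799 / 0.9848 = 1.2997
true dip = arctan 1.2997 = 52.42°

52.4°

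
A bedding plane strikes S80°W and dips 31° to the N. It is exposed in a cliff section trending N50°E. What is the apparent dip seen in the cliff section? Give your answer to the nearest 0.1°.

16.7°

The section lies 30° from the strike.
tan α = tan 31° × sin 30° = 0.6009 × 0.5000 = 0.3004
apparent dip = arctan 0.3004 = 16.72°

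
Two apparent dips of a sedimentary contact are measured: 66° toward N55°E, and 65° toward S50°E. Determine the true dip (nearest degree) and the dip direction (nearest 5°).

The two traces are lines in the plane: v₁ = (sin 55°·cos 66°, cos 55°·cos 66°, −sin 66°), v₂ = (sin 130°·cos 65°, cos 130°·cos 65°, −sin 65°).
The plane normal is n = v₁ × v₂ ∝ (0.460, -0.006, 0.166).
tan δ = √(n_x²+n_y²)/n_z = 0.460/0.166, so δ = 70.1°.
The horizontal component of n points toward azimuth atan2(n_x, n_y) = 91°, the dip direction.

true dip 70°, dip direction 090°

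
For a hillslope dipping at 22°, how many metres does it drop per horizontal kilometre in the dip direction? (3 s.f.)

drop per km = 1000 × tan 22° = 1000 × 0.4040

404 m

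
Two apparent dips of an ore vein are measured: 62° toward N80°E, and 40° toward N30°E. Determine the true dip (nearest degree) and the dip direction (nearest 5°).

Each apparent-dip line lies in the plane. As unit vectors (x east, y north, z up), v₁ plunges 62°→N80°E and v₂ plunges 40°→N30°E.
n = v₁ × v₂ = (0.533, -0.041, 0.275) (taken with n_z > 0).
True dip = arccos(n_z / |n|) = arccos(0.4579) = 62.8°.
Dip direction = azimuth of (n_x, n_y) = atan2(0.533, -0.041) = 94°.

true dip 63°, dip direction 095°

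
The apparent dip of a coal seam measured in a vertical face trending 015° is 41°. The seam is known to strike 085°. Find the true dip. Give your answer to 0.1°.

42.8°

The section is 70° from the strike.
tan(true dip) = tan 41° / sin 70° = 0.9251
δ = arctan(0.9251) = 42.77°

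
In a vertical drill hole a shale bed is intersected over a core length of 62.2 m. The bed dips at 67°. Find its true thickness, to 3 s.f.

True thickness t = h · cos(dip) = 62.2 × cos 67°
t = 62.2 × 0.3907 = 24.303 m

24.3 m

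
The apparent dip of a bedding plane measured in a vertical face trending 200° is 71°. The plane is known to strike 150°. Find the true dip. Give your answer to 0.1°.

75.2°

β = acute angle between strike 150° and section 200° = 50°.
tan δ = tan α / sin β = tan 71° / sin 50° = 2.9042 / 0.7660 = 3.7912
δ = arctan(3.7912) = 75.22°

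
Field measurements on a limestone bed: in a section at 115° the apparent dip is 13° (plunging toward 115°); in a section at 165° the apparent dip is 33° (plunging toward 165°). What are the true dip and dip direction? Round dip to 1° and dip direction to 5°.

true dip 35°, dip direction 185°

Each apparent-dip line lies in the plane. As unit vectors (x east, y north, z up), v₁ plunges 13°→115° and v₂ plunges 33°→165°.
Cross product v₁ × v₂ gives the pole to the plane: n ∝ (-0.042, -0.432, 0.626).
Dip δ = arctan(|n_h|/n_z) = arctan(0.434/0.626) = 34.7°.
The horizontal component of n points toward azimuth atan2(n_x, n_y) = 186°, the dip direction.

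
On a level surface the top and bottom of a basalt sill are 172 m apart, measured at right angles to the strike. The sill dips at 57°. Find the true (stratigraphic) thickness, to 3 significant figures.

True thickness t = w · sin(dip) = 172 × sin 57°
t = 172 × 0.8387 = 144.251 m

144 m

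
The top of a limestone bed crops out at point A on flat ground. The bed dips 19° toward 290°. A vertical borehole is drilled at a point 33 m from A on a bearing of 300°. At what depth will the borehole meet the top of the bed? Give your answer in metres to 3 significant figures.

11.2 m

The hole lies 10° from the dip direction, so the down-dip offset is 33 × cos 10° = 32.50 m.
Depth = down-dip offset × tan(dip) = 32.50 × tan 19° = 32.50 × 0.3443
Depth = 11.19 m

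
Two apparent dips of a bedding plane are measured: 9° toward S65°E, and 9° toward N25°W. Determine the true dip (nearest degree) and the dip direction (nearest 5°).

true dip 25°, dip direction 045°

Represent each trace as a vector plunging at its apparent dip toward its trend (east-north-up frame): v₁ = (0.895, -0.417, -0.156), v₂ = (-0.417, 0.895, -0.156).
The plane normal is n = v₁ × v₂ ∝ (0.205, 0.205, 0.627).
tan δ = √(n_x²+n_y²)/n_z = 0.290/0.627, so δ = 24.8°.
The horizontal component of n points toward azimuth atan2(n_x, n_y) = 45°, the dip direction.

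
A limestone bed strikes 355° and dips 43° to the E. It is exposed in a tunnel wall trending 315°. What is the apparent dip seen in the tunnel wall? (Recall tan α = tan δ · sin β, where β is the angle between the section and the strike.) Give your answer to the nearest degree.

31°

Angle between strike (355°) and section (315°): β = 40°.
tan(apparent dip) = tan 43° · sin 40° = 0.5994
apparent dip = arctan 0.5994 = 30.94°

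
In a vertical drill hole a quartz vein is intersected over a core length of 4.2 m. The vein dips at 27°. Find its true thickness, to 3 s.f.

3.74 m

True thickness t = h · cos(dip) = 4.2 × cos 27°
t = 4.2 × 0.8910 = 3.742 m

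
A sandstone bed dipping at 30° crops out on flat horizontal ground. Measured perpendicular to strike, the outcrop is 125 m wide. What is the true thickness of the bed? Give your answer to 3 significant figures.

62.5 m

True thickness t = w · sin(dip) = 125 × sin 30°
t = 125 × 0.5000 = 62.500 m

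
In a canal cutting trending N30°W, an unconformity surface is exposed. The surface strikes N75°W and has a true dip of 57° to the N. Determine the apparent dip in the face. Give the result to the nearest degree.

47°

The section lies 45° from the strike.
tan α = tan 57° × sin 45° = 1.5399 × 0.7071 = 1.0888
α = arctan(1.0888) = 47.44°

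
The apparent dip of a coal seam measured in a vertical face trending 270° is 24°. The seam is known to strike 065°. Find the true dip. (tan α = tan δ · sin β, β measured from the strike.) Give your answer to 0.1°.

46.5°

The section is 25° from the strike.
tan δ = tan α / sin β = tan 24° / sin 25° = 0.4452 / 0.4226 = 1.0535
true dip = arctan 1.0535 = 46.49°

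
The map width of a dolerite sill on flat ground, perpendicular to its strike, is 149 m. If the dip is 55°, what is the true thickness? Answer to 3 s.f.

122 m

True thickness t = w · sin(dip) = 149 × sin 55°
t = 149 × 0.8192 = 122.054 m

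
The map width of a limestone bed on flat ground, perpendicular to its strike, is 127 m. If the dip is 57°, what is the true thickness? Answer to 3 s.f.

True thickness t = w · sin(dip) = 127 × sin 57°
t = 127 × 0.8387 = 106.511 m

107 m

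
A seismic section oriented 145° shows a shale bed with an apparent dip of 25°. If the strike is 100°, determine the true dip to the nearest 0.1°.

β = acute angle between strike 100° and section 145° = 45°.
tan(true dip) = tan 25° / sin 45° = 0.6595
δ = arctan(0.6595) = 33.40°

33.4°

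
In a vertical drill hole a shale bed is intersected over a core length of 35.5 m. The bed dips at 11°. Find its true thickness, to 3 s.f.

34.8 m

True thickness t = h · cos(dip) = 35.5 × cos 11°
t = 35.5 × 0.9816 = 34.848 m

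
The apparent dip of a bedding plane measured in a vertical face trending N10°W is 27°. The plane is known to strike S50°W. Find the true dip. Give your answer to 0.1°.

β = acute angle between strike S50°W and section N10°W = 60°.
tan(true dip) = tan 27° / sin 60° = 0.5883
true dip = arctan 0.5883 = 30.47°

30.5°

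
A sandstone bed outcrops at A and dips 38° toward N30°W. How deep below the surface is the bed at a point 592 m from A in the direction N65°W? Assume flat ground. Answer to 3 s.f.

The hole lies 35° from the dip direction, so the down-dip offset is 592 × cos 35° = 484.94 m.
Depth = down-dip offset × tan(dip) = 484.94 × tan 38° = 484.94 × 0.7813
Depth = 378.88 m

379 m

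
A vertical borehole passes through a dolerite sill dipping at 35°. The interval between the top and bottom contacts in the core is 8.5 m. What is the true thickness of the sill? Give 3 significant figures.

6.96 m

True thickness t = h · cos(dip) = 8.5 × cos 35°
t = 8.5 × 0.8192 = 6.963 m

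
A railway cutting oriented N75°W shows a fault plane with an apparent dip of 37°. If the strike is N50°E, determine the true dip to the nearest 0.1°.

42.6°

β = acute angle between strike N50°E and section N75°W = 55°.
tan(true dip) = tan 37° / sin 55° = 0.9199
δ = arctan(0.9199) = 42.61°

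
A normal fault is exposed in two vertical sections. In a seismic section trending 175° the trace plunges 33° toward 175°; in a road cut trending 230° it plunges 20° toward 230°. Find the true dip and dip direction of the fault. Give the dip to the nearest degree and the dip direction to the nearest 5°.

The two traces are lines in the plane: v₁ = (sin 175°·cos 33°, cos 175°·cos 33°, −sin 33°), v₂ = (sin 230°·cos 20°, cos 230°·cos 20°, −sin 20°).
The plane normal is n = v₁ × v₂ ∝ (0.043, -0.417, 0.646).
True dip = arccos(n_z / |n|) = arccos(0.8386) = 33.0°.
Dip direction = atan2(0.043, -0.417) = 174° (azimuth of n's horizontal projection).

true dip 33°, dip direction 175°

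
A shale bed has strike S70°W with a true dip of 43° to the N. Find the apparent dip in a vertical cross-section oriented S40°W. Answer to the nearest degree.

The strike is S70°W and the section trends S40°W; the acute angle between them is β = 30°.
tan α = tan 43° × sin 30° = 0.9325 × 0.5000 = 0.4663
α = arctan(0.4663) = 25.00°

25°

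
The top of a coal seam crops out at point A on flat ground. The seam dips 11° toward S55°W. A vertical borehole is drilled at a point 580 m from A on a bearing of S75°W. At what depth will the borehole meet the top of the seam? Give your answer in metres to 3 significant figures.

106 m

The hole lies 20° from the dip direction, so the down-dip offset is 580 × cos 20° = 545.02 m.
Depth = down-dip offset × tan(dip) = 545.02 × tan 11° = 545.02 × 0.1944
Depth = 105.94 m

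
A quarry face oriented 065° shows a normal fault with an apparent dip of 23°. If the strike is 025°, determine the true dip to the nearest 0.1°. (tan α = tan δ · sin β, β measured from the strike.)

The section is 40° from the strike.
tan(true dip) = tan 23° / sin 40° = 0.6604
true dip = arctan 0.6604 = 33.44°

33.4°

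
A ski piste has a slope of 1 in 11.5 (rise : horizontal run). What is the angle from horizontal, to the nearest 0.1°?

tan θ = 1/11.5 = 0.0870
θ = arctan(0.0870) = 4.97°

5.0°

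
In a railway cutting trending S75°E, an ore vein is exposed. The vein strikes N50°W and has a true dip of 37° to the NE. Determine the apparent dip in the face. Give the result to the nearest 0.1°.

17.7°

The strike is N50°W and the section trends S75°E; the acute angle between them is β = 25°.
tan α = tan 37° × sin 25° = 0.7536 × 0.4226 = 0.3185
apparent dip = arctan 0.3185 = 17.66°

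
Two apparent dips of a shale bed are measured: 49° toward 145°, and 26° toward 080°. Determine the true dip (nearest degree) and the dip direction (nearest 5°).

true dip 49°, dip direction 145°

The two traces are lines in the plane: v₁ = (sin 145°·cos 49°, cos 145°·cos 49°, −sin 49°), v₂ = (sin 80°·cos 26°, cos 80°·cos 26°, −sin 26°).
n = v₁ × v₂ = (0.353, -0.503, 0.534) (taken with n_z > 0).
tan δ = √(n_x²+n_y²)/n_z = 0.615/0.534, so δ = 49.0°.
Dip direction = atan2(0.353, -0.503) = 145° (azimuth of n's horizontal projection).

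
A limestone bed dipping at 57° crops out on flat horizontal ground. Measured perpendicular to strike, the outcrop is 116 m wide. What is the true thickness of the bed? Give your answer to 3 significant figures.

97.3 m

True thickness t = w · sin(dip) = 116 × sin 57°
t = 116 × 0.8387 = 97.286 m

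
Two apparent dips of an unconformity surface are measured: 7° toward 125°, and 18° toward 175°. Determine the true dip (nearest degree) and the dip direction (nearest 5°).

Represent each trace as a vector plunging at its apparent dip toward its trend (east-north-up frame): v₁ = (0.813, -0.569, -0.122), v₂ = (0.083, -0.947, -0.309).
The plane normal is n = v₁ × v₂ ∝ (-0.060, -0.241, 0.723).
Dip δ = arctan(|n_h|/n_z) = arctan(0.249/0.723) = 19.0°.
Dip direction = atan2(-0.060, -0.241) = 194° (azimuth of n's horizontal projection).

true dip 19°, dip direction 195°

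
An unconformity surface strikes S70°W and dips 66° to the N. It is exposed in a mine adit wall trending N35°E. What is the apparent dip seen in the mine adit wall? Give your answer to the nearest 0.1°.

52.2°

The strike is S70°W and the section trends N35°E; the acute angle between them is β = 35°.
tan α = tan 66° × sin 35° = 2.2460 × 0.5736 = 1.2883
apparent dip = arctan 1.2883 = 52.18°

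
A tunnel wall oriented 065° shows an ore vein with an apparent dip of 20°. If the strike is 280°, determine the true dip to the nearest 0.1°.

The section is 35° from the strike.
tan δ = tan α / sin β = tan 20° / sin 35° = 0.3640 / 0.5736 = 0.6346
δ = arctan(0.6346) = 32.40°

32.4°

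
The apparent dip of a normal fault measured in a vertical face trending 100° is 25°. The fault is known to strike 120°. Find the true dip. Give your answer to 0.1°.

The section is 20° from the strike.
tan(true dip) = tan 25° / sin 20° = 1.3634
δ = arctan(1.3634) = 53.74°

53.7°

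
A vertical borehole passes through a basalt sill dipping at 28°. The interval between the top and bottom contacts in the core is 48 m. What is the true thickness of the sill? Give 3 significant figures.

True thickness t = h · cos(dip) = 48 × cos 28°
t = 48 × 0.8829 = 42.381 m

42.4 m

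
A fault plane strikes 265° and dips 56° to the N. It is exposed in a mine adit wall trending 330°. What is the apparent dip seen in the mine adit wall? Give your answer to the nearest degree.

53°

The section lies 65° from the strike.
tan(apparent dip) = tan 56° · sin 65° = 1.3437
α = arctan(1.3437) = 53.34°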